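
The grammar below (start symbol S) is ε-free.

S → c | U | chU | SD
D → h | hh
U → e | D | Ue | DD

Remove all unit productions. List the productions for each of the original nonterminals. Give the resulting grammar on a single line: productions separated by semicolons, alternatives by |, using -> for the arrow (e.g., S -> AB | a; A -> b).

S -> c | e | h | DD | SD | Ue | hh | chU; D -> h | hh; U -> e | h | DD | Ue | hh

Unit productions: S->U, U->D.
Unit pairs (A ⇒* B via units): (S,D), (S,U), (U,D).
S: inherits non-unit rules of {D, S, U} → DD | SD | Ue | c | chU | e | h | hh.
D: inherits non-unit rules of {D} → h | hh.
U: inherits non-unit rules of {D, U} → DD | Ue | e | h | hh.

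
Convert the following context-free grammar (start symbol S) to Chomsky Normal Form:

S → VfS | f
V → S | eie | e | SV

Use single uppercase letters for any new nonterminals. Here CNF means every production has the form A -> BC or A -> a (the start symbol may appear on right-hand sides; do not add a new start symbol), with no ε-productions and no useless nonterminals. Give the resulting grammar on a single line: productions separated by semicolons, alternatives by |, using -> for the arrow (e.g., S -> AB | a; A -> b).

No ε-productions.
After unit-elimination: S -> f | VfS; V -> e | f | SV | VfS | eie.
TERM: introduce B -> e, A -> f, C -> i and substitute in every rule of length ≥2.
BIN: S -> VAS becomes S -> VD, D -> AS; V -> BCB becomes V -> BE, E -> CB; V -> VAS becomes V -> VF, F -> AS.

S -> f | VD; A -> f; B -> e; C -> i; D -> AS; E -> CB; F -> AS; V -> e | f | BE | SV | VF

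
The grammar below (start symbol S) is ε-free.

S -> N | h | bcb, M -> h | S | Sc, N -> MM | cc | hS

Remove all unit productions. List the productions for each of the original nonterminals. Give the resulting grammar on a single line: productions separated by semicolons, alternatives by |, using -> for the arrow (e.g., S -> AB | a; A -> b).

Unit productions: M->S, S->N.
Unit pairs (A ⇒* B via units): (M,N), (M,S), (S,N).
S: inherits non-unit rules of {N, S} → MM | bcb | cc | h | hS.
M: inherits non-unit rules of {M, N, S} → MM | Sc | bcb | cc | h | hS.
N: inherits non-unit rules of {N} → MM | cc | hS.

S -> h | MM | cc | hS | bcb; M -> h | MM | Sc | cc | hS | bcb; N -> MM | cc | hS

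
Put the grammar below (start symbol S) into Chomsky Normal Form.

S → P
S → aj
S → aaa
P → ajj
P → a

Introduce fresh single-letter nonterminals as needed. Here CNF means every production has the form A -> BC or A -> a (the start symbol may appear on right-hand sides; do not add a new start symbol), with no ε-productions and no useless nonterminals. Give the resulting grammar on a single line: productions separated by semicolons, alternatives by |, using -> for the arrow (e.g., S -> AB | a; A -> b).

S -> a | AB | AD | AE; A -> a; B -> j; D -> AA; E -> BB

No ε-productions.
After unit-elimination: S -> a | aj | aaa | ajj; P -> a | ajj.
TERM: introduce A -> a, B -> j and substitute in every rule of length ≥2.
BIN: P -> ABB becomes P -> AC, C -> BB; S -> AAA becomes S -> AD, D -> AA; S -> ABB becomes S -> AE, E -> BB.
Drop unreachable/unproductive: P.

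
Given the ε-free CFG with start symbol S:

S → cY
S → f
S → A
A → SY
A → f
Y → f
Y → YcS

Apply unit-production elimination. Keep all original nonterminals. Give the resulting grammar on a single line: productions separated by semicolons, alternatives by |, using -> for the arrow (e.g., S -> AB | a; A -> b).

S -> f | SY | cY; A -> f | SY; Y -> f | YcS

Unit productions: S->A.
Unit pairs (A ⇒* B via units): (S,A).
S: inherits non-unit rules of {A, S} → SY | cY | f.
A: inherits non-unit rules of {A} → SY | f.
Y: inherits non-unit rules of {Y} → YcS | f.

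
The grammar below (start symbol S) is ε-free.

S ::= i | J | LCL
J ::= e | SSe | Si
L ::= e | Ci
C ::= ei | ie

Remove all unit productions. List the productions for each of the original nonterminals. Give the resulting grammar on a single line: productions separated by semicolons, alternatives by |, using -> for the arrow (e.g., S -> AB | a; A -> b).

S -> e | i | Si | LCL | SSe; C -> ei | ie; J -> e | Si | SSe; L -> e | Ci

Unit productions: S->J.
Unit pairs (A ⇒* B via units): (S,J).
S: inherits non-unit rules of {J, S} → LCL | SSe | Si | e | i.
C: inherits non-unit rules of {C} → ei | ie.
J: inherits non-unit rules of {J} → SSe | Si | e.
L: inherits non-unit rules of {L} → Ci | e.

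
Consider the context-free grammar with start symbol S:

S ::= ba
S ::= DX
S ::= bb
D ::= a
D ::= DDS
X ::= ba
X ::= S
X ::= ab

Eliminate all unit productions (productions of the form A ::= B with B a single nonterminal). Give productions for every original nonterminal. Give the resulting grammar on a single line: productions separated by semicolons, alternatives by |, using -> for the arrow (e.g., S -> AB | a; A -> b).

S -> DX | ba | bb; D -> a | DDS; X -> DX | ab | ba | bb

Unit productions: X->S.
Unit pairs (A ⇒* B via units): (X,S).
S: inherits non-unit rules of {S} → DX | ba | bb.
D: inherits non-unit rules of {D} → DDS | a.
X: inherits non-unit rules of {S, X} → DX | ab | ba | bb.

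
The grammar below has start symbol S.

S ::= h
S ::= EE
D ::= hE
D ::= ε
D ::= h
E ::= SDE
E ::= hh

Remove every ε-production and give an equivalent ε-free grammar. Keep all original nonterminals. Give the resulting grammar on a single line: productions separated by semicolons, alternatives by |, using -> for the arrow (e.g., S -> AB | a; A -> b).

Nullable set: {D}.
Drop D -> ε.
E -> SDE: D nullable, giving SDE | SE.
Unchanged (no nullable symbols): S -> EE; S -> h; D -> h; D -> hE; E -> hh.

S -> h | EE; D -> h | hE; E -> SE | hh | SDE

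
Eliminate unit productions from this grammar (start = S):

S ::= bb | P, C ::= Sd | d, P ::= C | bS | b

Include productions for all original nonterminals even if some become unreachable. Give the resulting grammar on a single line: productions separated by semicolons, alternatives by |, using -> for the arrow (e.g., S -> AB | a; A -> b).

Unit productions: P->C, S->P.
Unit pairs (A ⇒* B via units): (P,C), (S,C), (S,P).
S: inherits non-unit rules of {C, P, S} → Sd | b | bS | bb | d.
C: inherits non-unit rules of {C} → Sd | d.
P: inherits non-unit rules of {C, P} → Sd | b | bS | d.

S -> b | d | Sd | bS | bb; C -> d | Sd; P -> b | d | Sd | bS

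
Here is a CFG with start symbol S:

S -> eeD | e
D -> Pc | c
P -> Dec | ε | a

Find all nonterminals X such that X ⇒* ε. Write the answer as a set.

{P}

Directly nullable (have an ε-rule): {P}.
Not nullable: D, S — each has a terminal in every rule's right-hand side or depends on a non-nullable symbol.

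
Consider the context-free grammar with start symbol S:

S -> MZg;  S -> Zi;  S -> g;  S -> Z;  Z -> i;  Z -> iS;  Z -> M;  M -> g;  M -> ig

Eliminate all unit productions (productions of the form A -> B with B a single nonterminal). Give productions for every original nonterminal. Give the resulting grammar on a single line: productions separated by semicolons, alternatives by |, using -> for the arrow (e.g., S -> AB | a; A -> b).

S -> g | i | Zi | iS | ig | MZg; M -> g | ig; Z -> g | i | iS | ig

Unit productions: S->Z, Z->M.
Unit pairs (A ⇒* B via units): (S,M), (S,Z), (Z,M).
S: inherits non-unit rules of {M, S, Z} → MZg | Zi | g | i | iS | ig.
M: inherits non-unit rules of {M} → g | ig.
Z: inherits non-unit rules of {M, Z} → g | i | iS | ig.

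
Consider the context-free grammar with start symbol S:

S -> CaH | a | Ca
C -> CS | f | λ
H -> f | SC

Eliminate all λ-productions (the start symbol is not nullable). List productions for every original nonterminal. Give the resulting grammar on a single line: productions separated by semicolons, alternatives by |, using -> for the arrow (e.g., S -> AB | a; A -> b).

Nullable set: {C}.
S -> Ca: C nullable, giving Ca | a.
S -> CaH: C nullable, giving CaH | aH.
Drop C -> λ.
C -> CS: C nullable, giving CS | S.
H -> SC: C nullable, giving S | SC.
Unchanged (no nullable symbols): S -> a; C -> f; H -> f.

S -> a | Ca | aH | CaH; C -> S | f | CS; H -> S | f | SC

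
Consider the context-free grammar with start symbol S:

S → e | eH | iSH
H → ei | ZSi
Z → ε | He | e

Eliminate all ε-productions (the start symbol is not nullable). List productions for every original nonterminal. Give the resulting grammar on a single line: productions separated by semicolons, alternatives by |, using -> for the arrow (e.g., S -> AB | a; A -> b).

S -> e | eH | iSH; H -> Si | ei | ZSi; Z -> e | He

Nullable set: {Z}.
H -> ZSi: Z nullable, giving Si | ZSi.
Drop Z -> ε.
Unchanged (no nullable symbols): S -> e; S -> eH; S -> iSH; H -> ei; Z -> He; Z -> e.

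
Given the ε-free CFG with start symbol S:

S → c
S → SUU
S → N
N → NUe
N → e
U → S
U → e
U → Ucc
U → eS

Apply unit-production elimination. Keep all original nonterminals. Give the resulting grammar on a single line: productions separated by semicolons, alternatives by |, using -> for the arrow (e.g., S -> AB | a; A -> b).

S -> c | e | NUe | SUU; N -> e | NUe; U -> c | e | eS | NUe | SUU | Ucc

Unit productions: S->N, U->S.
Unit pairs (A ⇒* B via units): (S,N), (U,N), (U,S).
S: inherits non-unit rules of {N, S} → NUe | SUU | c | e.
N: inherits non-unit rules of {N} → NUe | e.
U: inherits non-unit rules of {N, S, U} → NUe | SUU | Ucc | c | e | eS.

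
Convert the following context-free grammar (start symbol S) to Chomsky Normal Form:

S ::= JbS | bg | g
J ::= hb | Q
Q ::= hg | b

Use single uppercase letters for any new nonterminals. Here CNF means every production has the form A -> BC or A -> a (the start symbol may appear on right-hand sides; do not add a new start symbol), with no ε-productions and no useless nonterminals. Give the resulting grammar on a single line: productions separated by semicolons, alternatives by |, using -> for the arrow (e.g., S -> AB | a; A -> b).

No ε-productions.
After unit-elimination: S -> g | bg | JbS; J -> b | hb | hg; Q -> b | hg.
TERM: introduce B -> b, C -> g, A -> h and substitute in every rule of length ≥2.
BIN: S -> JBS becomes S -> JD, D -> BS.
Drop unreachable/unproductive: Q.

S -> g | BC | JD; A -> h; B -> b; C -> g; D -> BS; J -> b | AB | AC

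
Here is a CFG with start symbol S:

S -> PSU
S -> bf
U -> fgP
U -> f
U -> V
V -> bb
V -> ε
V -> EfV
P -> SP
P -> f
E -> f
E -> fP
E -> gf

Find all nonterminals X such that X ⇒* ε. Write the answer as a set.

Directly nullable (have an ε-rule): {V}.
U is nullable via U -> V (every symbol on the right is already known nullable).
Not nullable: E, P, S — each has a terminal in every rule's right-hand side or depends on a non-nullable symbol.

{U, V}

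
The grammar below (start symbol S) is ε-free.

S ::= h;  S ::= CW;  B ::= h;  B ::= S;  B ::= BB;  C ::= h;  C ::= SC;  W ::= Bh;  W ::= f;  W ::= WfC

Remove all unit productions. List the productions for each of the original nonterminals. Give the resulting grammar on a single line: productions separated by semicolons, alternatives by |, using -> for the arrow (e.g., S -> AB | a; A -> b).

S -> h | CW; B -> h | BB | CW; C -> h | SC; W -> f | Bh | WfC

Unit productions: B->S.
Unit pairs (A ⇒* B via units): (B,S).
S: inherits non-unit rules of {S} → CW | h.
B: inherits non-unit rules of {B, S} → BB | CW | h.
C: inherits non-unit rules of {C} → SC | h.
W: inherits non-unit rules of {W} → Bh | WfC | f.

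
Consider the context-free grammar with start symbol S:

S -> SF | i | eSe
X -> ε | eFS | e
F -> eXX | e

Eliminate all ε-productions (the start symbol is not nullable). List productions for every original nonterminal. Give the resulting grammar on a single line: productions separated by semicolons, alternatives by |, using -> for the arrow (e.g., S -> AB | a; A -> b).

Nullable set: {X}.
F -> eXX: X, X nullable, giving e | eX | eXX.
Drop X -> ε.
Unchanged (no nullable symbols): S -> SF; S -> eSe; S -> i; F -> e; X -> e; X -> eFS.

S -> i | SF | eSe; F -> e | eX | eXX; X -> e | eFS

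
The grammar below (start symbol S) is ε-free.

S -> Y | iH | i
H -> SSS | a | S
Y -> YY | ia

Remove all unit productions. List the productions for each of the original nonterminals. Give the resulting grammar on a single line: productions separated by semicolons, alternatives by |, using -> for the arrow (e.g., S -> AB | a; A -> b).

S -> i | YY | iH | ia; H -> a | i | YY | iH | ia | SSS; Y -> YY | ia

Unit productions: H->S, S->Y.
Unit pairs (A ⇒* B via units): (H,S), (H,Y), (S,Y).
S: inherits non-unit rules of {S, Y} → YY | i | iH | ia.
H: inherits non-unit rules of {H, S, Y} → SSS | YY | a | i | iH | ia.
Y: inherits non-unit rules of {Y} → YY | ia.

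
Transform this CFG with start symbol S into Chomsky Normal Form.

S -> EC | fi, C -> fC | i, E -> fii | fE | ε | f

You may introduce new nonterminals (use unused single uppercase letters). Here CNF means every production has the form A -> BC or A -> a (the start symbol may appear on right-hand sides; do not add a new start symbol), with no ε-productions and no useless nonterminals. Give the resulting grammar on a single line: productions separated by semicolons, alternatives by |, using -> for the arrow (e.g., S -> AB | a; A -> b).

Nullable: {E}; after ε-elimination: S -> C | EC | fi; C -> i | fC; E -> f | fE | fii.
After unit-elimination: S -> i | EC | fC | fi; C -> i | fC; E -> f | fE | fii.
TERM: introduce A -> f, B -> i and substitute in every rule of length ≥2.
BIN: E -> ABB becomes E -> AD, D -> BB.

S -> i | AB | AC | EC; A -> f; B -> i; C -> i | AC; D -> BB; E -> f | AD | AE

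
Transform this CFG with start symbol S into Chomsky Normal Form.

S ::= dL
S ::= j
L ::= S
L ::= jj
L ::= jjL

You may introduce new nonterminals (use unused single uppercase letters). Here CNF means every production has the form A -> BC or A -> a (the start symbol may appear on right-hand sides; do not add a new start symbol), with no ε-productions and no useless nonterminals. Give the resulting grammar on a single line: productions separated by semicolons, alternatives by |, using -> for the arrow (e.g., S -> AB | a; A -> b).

No ε-productions.
After unit-elimination: S -> j | dL; L -> j | dL | jj | jjL.
TERM: introduce A -> d, B -> j and substitute in every rule of length ≥2.
BIN: L -> BBL becomes L -> BC, C -> BL.

S -> j | AL; A -> d; B -> j; C -> BL; L -> j | AL | BB | BC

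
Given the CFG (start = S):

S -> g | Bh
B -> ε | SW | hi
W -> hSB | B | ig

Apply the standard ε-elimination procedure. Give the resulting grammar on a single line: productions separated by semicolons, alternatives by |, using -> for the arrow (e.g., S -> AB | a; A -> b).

S -> g | h | Bh; B -> S | SW | hi; W -> B | hS | ig | hSB

Nullable set: {B, W}.
S -> Bh: B nullable, giving Bh | h.
Drop B -> ε.
B -> SW: W nullable, giving S | SW.
W -> B: B nullable, giving B.
W -> hSB: B nullable, giving hS | hSB.
Unchanged (no nullable symbols): S -> g; B -> hi; W -> ig.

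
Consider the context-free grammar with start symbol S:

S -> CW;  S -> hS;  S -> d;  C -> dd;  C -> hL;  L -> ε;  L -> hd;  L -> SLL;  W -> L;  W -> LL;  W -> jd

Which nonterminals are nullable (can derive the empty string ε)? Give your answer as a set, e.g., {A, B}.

{L, W}

Directly nullable (have an ε-rule): {L}.
W is nullable via W -> L (every symbol on the right is already known nullable).
Not nullable: C, S — each has a terminal in every rule's right-hand side or depends on a non-nullable symbol.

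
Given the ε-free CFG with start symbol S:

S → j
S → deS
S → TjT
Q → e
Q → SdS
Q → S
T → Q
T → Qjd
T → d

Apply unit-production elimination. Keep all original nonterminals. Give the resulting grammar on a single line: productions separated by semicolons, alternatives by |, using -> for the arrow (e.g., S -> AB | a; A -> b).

Unit productions: Q->S, T->Q.
Unit pairs (A ⇒* B via units): (Q,S), (T,Q), (T,S).
S: inherits non-unit rules of {S} → TjT | deS | j.
Q: inherits non-unit rules of {Q, S} → SdS | TjT | deS | e | j.
T: inherits non-unit rules of {Q, S, T} → Qjd | SdS | TjT | d | deS | e | j.

S -> j | TjT | deS; Q -> e | j | SdS | TjT | deS; T -> d | e | j | Qjd | SdS | TjT | deS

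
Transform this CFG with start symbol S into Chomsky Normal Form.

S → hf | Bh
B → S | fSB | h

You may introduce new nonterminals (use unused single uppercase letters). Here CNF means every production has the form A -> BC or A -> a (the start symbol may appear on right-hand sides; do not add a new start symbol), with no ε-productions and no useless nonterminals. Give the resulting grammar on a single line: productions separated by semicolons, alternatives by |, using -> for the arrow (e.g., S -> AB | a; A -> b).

S -> AC | BA; A -> h; B -> h | AC | BA | CD; C -> f; D -> SB

No ε-productions.
After unit-elimination: S -> Bh | hf; B -> h | Bh | hf | fSB.
TERM: introduce C -> f, A -> h and substitute in every rule of length ≥2.
BIN: B -> CSB becomes B -> CD, D -> SB.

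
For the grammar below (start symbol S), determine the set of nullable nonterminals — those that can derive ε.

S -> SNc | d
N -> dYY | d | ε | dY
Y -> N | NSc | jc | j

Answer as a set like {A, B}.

{N, Y}

Directly nullable (have an ε-rule): {N}.
Y is nullable via Y -> N (every symbol on the right is already known nullable).
Not nullable: S — each has a terminal in every rule's right-hand side or depends on a non-nullable symbol.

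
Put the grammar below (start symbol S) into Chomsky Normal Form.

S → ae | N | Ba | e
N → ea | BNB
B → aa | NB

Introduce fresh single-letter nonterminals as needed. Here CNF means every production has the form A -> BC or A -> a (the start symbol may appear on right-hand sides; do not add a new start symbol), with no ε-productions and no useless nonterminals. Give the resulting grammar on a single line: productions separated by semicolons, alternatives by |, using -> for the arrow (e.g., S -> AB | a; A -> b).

S -> e | AC | BA | BE | CA; A -> a; B -> AA | NB; C -> e; D -> NB; E -> NB; N -> BD | CA

No ε-productions.
After unit-elimination: S -> e | Ba | ae | ea | BNB; B -> NB | aa; N -> ea | BNB.
TERM: introduce A -> a, C -> e and substitute in every rule of length ≥2.
BIN: N -> BNB becomes N -> BD, D -> NB; S -> BNB becomes S -> BE, E -> NB.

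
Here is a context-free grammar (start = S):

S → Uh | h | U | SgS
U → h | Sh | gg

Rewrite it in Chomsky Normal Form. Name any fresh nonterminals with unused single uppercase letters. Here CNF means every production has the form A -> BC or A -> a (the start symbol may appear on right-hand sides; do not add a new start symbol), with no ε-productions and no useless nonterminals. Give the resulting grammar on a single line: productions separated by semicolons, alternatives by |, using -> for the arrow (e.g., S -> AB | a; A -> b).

No ε-productions.
After unit-elimination: S -> h | Sh | Uh | gg | SgS; U -> h | Sh | gg.
TERM: introduce A -> g, B -> h and substitute in every rule of length ≥2.
BIN: S -> SAS becomes S -> SC, C -> AS.

S -> h | AA | SB | SC | UB; A -> g; B -> h; C -> AS; U -> h | AA | SB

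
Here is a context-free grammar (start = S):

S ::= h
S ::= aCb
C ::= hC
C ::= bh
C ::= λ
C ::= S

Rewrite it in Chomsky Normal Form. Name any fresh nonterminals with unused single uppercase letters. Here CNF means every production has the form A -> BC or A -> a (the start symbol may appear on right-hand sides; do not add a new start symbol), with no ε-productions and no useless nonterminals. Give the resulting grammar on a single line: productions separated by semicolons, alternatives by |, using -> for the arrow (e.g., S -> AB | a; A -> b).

S -> h | AB | AF; A -> a; B -> b; C -> h | AB | AE | BD | DC; D -> h; E -> CB; F -> CB

Nullable: {C}; after ε-elimination: S -> h | ab | aCb; C -> S | h | bh | hC.
After unit-elimination: S -> h | ab | aCb; C -> h | ab | bh | hC | aCb.
TERM: introduce A -> a, B -> b, D -> h and substitute in every rule of length ≥2.
BIN: C -> ACB becomes C -> AE, E -> CB; S -> ACB becomes S -> AF, F -> CB.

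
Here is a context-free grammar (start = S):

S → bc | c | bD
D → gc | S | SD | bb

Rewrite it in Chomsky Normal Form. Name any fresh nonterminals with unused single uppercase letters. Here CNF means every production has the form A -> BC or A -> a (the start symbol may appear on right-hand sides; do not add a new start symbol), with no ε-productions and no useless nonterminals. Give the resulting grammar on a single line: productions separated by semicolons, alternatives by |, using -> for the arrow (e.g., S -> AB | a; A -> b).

S -> c | AB | AD; A -> b; B -> c; C -> g; D -> c | AA | AB | AD | CB | SD

No ε-productions.
After unit-elimination: S -> c | bD | bc; D -> c | SD | bD | bb | bc | gc.
TERM: introduce A -> b, B -> c, C -> g and substitute in every rule of length ≥2.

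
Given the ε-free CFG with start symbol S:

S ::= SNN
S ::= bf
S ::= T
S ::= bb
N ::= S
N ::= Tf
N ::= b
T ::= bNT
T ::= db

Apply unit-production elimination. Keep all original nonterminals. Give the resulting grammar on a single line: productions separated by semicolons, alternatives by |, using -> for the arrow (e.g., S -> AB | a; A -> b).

Unit productions: N->S, S->T.
Unit pairs (A ⇒* B via units): (N,S), (N,T), (S,T).
S: inherits non-unit rules of {S, T} → SNN | bNT | bb | bf | db.
N: inherits non-unit rules of {N, S, T} → SNN | Tf | b | bNT | bb | bf | db.
T: inherits non-unit rules of {T} → bNT | db.

S -> bb | bf | db | SNN | bNT; N -> b | Tf | bb | bf | db | SNN | bNT; T -> db | bNT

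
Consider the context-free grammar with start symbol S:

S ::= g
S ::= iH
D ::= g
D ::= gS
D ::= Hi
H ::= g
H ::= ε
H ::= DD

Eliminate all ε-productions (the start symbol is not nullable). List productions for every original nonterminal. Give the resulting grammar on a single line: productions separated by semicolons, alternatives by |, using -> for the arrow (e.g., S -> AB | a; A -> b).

S -> g | i | iH; D -> g | i | Hi | gS; H -> g | DD

Nullable set: {H}.
S -> iH: H nullable, giving i | iH.
D -> Hi: H nullable, giving Hi | i.
Drop H -> ε.
Unchanged (no nullable symbols): S -> g; D -> g; D -> gS; H -> DD; H -> g.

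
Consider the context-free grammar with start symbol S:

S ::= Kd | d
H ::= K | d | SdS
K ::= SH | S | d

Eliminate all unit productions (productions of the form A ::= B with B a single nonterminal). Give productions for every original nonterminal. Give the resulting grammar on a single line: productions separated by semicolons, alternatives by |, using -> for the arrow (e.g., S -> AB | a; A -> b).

S -> d | Kd; H -> d | Kd | SH | SdS; K -> d | Kd | SH

Unit productions: H->K, K->S.
Unit pairs (A ⇒* B via units): (H,K), (H,S), (K,S).
S: inherits non-unit rules of {S} → Kd | d.
H: inherits non-unit rules of {H, K, S} → Kd | SH | SdS | d.
K: inherits non-unit rules of {K, S} → Kd | SH | d.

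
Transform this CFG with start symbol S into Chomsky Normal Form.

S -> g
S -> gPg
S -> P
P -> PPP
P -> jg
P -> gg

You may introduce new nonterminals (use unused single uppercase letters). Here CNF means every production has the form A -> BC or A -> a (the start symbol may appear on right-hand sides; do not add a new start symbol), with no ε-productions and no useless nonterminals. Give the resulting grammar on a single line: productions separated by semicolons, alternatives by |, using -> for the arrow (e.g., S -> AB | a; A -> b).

No ε-productions.
After unit-elimination: S -> g | gg | jg | PPP | gPg; P -> gg | jg | PPP.
TERM: introduce A -> g, B -> j and substitute in every rule of length ≥2.
BIN: P -> PPP becomes P -> PC, C -> PP; S -> APA becomes S -> AD, D -> PA; S -> PPP becomes S -> PE, E -> PP.

S -> g | AA | AD | BA | PE; A -> g; B -> j; C -> PP; D -> PA; E -> PP; P -> AA | BA | PC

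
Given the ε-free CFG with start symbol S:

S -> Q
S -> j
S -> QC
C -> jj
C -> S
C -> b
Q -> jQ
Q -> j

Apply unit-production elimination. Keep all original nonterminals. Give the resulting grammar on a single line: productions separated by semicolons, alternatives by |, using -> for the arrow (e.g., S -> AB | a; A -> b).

Unit productions: C->S, S->Q.
Unit pairs (A ⇒* B via units): (C,Q), (C,S), (S,Q).
S: inherits non-unit rules of {Q, S} → QC | j | jQ.
C: inherits non-unit rules of {C, Q, S} → QC | b | j | jQ | jj.
Q: inherits non-unit rules of {Q} → j | jQ.

S -> j | QC | jQ; C -> b | j | QC | jQ | jj; Q -> j | jQ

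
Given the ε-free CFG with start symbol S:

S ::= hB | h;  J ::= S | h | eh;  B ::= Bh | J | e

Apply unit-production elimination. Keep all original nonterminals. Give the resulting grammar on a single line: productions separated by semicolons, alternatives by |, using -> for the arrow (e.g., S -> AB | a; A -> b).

Unit productions: B->J, J->S.
Unit pairs (A ⇒* B via units): (B,J), (B,S), (J,S).
S: inherits non-unit rules of {S} → h | hB.
B: inherits non-unit rules of {B, J, S} → Bh | e | eh | h | hB.
J: inherits non-unit rules of {J, S} → eh | h | hB.

S -> h | hB; B -> e | h | Bh | eh | hB; J -> h | eh | hB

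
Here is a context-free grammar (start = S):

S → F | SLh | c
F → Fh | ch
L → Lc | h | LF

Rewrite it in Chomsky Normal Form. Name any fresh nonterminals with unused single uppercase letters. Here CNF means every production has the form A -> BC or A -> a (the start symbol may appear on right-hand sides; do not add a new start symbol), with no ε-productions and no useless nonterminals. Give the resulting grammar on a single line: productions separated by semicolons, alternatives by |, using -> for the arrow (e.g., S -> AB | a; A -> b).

No ε-productions.
After unit-elimination: S -> c | Fh | ch | SLh; F -> Fh | ch; L -> h | LF | Lc.
TERM: introduce B -> c, A -> h and substitute in every rule of length ≥2.
BIN: S -> SLA becomes S -> SC, C -> LA.

S -> c | BA | FA | SC; A -> h; B -> c; C -> LA; F -> BA | FA; L -> h | LB | LF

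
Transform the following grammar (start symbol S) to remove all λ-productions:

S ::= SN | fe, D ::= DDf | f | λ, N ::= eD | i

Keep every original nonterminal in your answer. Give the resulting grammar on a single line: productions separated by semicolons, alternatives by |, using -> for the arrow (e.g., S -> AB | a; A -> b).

S -> SN | fe; D -> f | Df | DDf; N -> e | i | eD

Nullable set: {D}.
Drop D -> λ.
D -> DDf: D, D nullable, giving DDf | Df | f.
N -> eD: D nullable, giving e | eD.
Unchanged (no nullable symbols): S -> SN; S -> fe; D -> f; N -> i.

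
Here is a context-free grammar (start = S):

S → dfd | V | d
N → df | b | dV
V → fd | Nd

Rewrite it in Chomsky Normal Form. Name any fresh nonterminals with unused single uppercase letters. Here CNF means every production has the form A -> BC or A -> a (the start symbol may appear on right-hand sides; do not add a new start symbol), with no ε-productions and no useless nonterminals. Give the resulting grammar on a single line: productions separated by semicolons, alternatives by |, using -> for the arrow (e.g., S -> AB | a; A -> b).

No ε-productions.
After unit-elimination: S -> d | Nd | fd | dfd; N -> b | dV | df; V -> Nd | fd.
TERM: introduce A -> d, B -> f and substitute in every rule of length ≥2.
BIN: S -> ABA becomes S -> AC, C -> BA.

S -> d | AC | BA | NA; A -> d; B -> f; C -> BA; N -> b | AB | AV; V -> BA | NA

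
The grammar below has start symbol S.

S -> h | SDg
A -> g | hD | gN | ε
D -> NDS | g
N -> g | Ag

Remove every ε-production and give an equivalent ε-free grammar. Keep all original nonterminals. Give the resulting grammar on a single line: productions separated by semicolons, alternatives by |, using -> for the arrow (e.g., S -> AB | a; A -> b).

Nullable set: {A}.
Drop A -> ε.
N -> Ag: A nullable, giving Ag | g.
Unchanged (no nullable symbols): S -> SDg; S -> h; A -> g; A -> gN; A -> hD; D -> NDS; D -> g; N -> g.

S -> h | SDg; A -> g | gN | hD; D -> g | NDS; N -> g | Ag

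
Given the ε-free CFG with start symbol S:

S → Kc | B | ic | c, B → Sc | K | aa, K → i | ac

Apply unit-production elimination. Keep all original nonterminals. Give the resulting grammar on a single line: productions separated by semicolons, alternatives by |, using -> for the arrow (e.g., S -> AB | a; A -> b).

Unit productions: B->K, S->B.
Unit pairs (A ⇒* B via units): (B,K), (S,B), (S,K).
S: inherits non-unit rules of {B, K, S} → Kc | Sc | aa | ac | c | i | ic.
B: inherits non-unit rules of {B, K} → Sc | aa | ac | i.
K: inherits non-unit rules of {K} → ac | i.

S -> c | i | Kc | Sc | aa | ac | ic; B -> i | Sc | aa | ac; K -> i | ac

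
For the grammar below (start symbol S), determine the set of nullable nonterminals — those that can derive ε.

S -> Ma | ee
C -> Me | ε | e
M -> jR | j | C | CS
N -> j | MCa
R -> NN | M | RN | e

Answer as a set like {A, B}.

Directly nullable (have an ε-rule): {C}.
M is nullable via M -> C (every symbol on the right is already known nullable).
R is nullable via R -> M (every symbol on the right is already known nullable).
Not nullable: N, S — each has a terminal in every rule's right-hand side or depends on a non-nullable symbol.

{C, M, R}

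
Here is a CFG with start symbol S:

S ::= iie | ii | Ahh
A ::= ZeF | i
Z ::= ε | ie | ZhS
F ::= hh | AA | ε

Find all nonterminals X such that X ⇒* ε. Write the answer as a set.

{F, Z}

Directly nullable (have an ε-rule): {F, Z}.
Not nullable: A, S — each has a terminal in every rule's right-hand side or depends on a non-nullable symbol.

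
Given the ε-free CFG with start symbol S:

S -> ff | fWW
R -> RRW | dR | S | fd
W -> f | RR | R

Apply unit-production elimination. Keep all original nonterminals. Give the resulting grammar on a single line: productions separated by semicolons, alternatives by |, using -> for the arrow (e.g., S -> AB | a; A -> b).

S -> ff | fWW; R -> dR | fd | ff | RRW | fWW; W -> f | RR | dR | fd | ff | RRW | fWW

Unit productions: R->S, W->R.
Unit pairs (A ⇒* B via units): (R,S), (W,R), (W,S).
S: inherits non-unit rules of {S} → fWW | ff.
R: inherits non-unit rules of {R, S} → RRW | dR | fWW | fd | ff.
W: inherits non-unit rules of {R, S, W} → RR | RRW | dR | f | fWW | fd | ff.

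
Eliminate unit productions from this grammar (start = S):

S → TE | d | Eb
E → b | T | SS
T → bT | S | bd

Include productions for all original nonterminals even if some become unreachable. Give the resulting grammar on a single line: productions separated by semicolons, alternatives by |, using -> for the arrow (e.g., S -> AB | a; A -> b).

S -> d | Eb | TE; E -> b | d | Eb | SS | TE | bT | bd; T -> d | Eb | TE | bT | bd

Unit productions: E->T, T->S.
Unit pairs (A ⇒* B via units): (E,S), (E,T), (T,S).
S: inherits non-unit rules of {S} → Eb | TE | d.
E: inherits non-unit rules of {E, S, T} → Eb | SS | TE | b | bT | bd | d.
T: inherits non-unit rules of {S, T} → Eb | TE | bT | bd | d.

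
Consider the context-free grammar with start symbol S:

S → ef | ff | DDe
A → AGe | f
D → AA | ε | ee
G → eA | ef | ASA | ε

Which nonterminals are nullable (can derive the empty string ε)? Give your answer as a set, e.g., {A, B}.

Directly nullable (have an ε-rule): {D, G}.
Not nullable: A, S — each has a terminal in every rule's right-hand side or depends on a non-nullable symbol.

{D, G}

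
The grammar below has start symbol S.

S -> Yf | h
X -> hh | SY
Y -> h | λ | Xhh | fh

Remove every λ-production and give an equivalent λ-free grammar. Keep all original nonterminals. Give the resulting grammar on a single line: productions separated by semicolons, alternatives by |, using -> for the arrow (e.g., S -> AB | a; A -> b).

Nullable set: {Y}.
S -> Yf: Y nullable, giving Yf | f.
X -> SY: Y nullable, giving S | SY.
Drop Y -> λ.
Unchanged (no nullable symbols): S -> h; X -> hh; Y -> Xhh; Y -> fh; Y -> h.

S -> f | h | Yf; X -> S | SY | hh; Y -> h | fh | Xhh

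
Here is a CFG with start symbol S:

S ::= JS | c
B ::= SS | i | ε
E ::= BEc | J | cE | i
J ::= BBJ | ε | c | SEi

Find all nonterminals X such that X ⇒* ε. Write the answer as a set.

Directly nullable (have an ε-rule): {B, J}.
E is nullable via E -> J (every symbol on the right is already known nullable).
Not nullable: S — each has a terminal in every rule's right-hand side or depends on a non-nullable symbol.

{B, E, J}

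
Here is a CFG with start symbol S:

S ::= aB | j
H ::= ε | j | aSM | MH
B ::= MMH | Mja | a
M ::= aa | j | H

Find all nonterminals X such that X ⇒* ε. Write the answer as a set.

{B, H, M}

Directly nullable (have an ε-rule): {H}.
M is nullable via M -> H (every symbol on the right is already known nullable).
B is nullable via B -> MMH (every symbol on the right is already known nullable).
Not nullable: S — each has a terminal in every rule's right-hand side or depends on a non-nullable symbol.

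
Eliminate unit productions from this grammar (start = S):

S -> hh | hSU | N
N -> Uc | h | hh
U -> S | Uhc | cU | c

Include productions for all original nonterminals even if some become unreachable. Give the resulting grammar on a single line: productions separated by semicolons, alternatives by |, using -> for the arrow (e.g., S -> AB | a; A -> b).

S -> h | Uc | hh | hSU; N -> h | Uc | hh; U -> c | h | Uc | cU | hh | Uhc | hSU

Unit productions: S->N, U->S.
Unit pairs (A ⇒* B via units): (S,N), (U,N), (U,S).
S: inherits non-unit rules of {N, S} → Uc | h | hSU | hh.
N: inherits non-unit rules of {N} → Uc | h | hh.
U: inherits non-unit rules of {N, S, U} → Uc | Uhc | c | cU | h | hSU | hh.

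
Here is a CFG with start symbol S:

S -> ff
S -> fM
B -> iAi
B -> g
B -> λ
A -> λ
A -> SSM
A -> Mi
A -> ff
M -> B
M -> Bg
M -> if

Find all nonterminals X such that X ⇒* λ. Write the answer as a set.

{A, B, M}

Directly nullable (have an ε-rule): {A, B}.
M is nullable via M -> B (every symbol on the right is already known nullable).
Not nullable: S — each has a terminal in every rule's right-hand side or depends on a non-nullable symbol.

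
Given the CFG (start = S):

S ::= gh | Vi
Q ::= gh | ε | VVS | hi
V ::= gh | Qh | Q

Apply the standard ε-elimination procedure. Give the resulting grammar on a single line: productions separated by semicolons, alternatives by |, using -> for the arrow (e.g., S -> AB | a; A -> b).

S -> i | Vi | gh; Q -> S | VS | gh | hi | VVS; V -> Q | h | Qh | gh

Nullable set: {Q, V}.
S -> Vi: V nullable, giving Vi | i.
Drop Q -> ε.
Q -> VVS: V, V nullable, giving S | VS | VVS.
V -> Q: Q nullable, giving Q.
V -> Qh: Q nullable, giving Qh | h.
Unchanged (no nullable symbols): S -> gh; Q -> gh; Q -> hi; V -> gh.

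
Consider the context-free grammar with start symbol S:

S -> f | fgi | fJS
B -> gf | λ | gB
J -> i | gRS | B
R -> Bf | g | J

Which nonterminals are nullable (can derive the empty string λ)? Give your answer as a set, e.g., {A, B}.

Directly nullable (have an ε-rule): {B}.
J is nullable via J -> B (every symbol on the right is already known nullable).
R is nullable via R -> J (every symbol on the right is already known nullable).
Not nullable: S — each has a terminal in every rule's right-hand side or depends on a non-nullable symbol.

{B, J, R}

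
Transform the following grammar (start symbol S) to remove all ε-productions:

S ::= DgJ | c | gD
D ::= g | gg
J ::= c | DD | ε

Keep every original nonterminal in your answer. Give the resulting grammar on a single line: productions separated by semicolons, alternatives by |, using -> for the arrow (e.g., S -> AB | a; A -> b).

S -> c | Dg | gD | DgJ; D -> g | gg; J -> c | DD

Nullable set: {J}.
S -> DgJ: J nullable, giving Dg | DgJ.
Drop J -> ε.
Unchanged (no nullable symbols): S -> c; S -> gD; D -> g; D -> gg; J -> DD; J -> c.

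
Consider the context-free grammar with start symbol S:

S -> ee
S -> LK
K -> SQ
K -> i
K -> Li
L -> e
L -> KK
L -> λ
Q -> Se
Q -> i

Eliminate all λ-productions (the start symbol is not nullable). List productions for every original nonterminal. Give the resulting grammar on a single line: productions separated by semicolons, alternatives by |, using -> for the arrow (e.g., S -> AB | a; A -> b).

Nullable set: {L}.
S -> LK: L nullable, giving K | LK.
K -> Li: L nullable, giving Li | i.
Drop L -> λ.
Unchanged (no nullable symbols): S -> ee; K -> SQ; K -> i; L -> KK; L -> e; Q -> Se; Q -> i.

S -> K | LK | ee; K -> i | Li | SQ; L -> e | KK; Q -> i | Se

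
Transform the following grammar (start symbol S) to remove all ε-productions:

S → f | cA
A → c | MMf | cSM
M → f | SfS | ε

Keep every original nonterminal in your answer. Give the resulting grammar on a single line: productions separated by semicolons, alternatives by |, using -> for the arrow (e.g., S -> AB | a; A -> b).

Nullable set: {M}.
A -> MMf: M, M nullable, giving MMf | Mf | f.
A -> cSM: M nullable, giving cS | cSM.
Drop M -> ε.
Unchanged (no nullable symbols): S -> cA; S -> f; A -> c; M -> SfS; M -> f.

S -> f | cA; A -> c | f | Mf | cS | MMf | cSM; M -> f | SfS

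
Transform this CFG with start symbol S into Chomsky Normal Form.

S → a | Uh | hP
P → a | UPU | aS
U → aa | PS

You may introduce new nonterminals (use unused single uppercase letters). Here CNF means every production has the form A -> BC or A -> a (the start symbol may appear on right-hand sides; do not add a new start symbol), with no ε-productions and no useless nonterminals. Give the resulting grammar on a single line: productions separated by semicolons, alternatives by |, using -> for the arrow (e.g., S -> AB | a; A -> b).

No ε-productions.
No unit productions to eliminate.
TERM: introduce A -> a, B -> h and substitute in every rule of length ≥2.
BIN: P -> UPU becomes P -> UC, C -> PU.

S -> a | BP | UB; A -> a; B -> h; C -> PU; P -> a | AS | UC; U -> AA | PS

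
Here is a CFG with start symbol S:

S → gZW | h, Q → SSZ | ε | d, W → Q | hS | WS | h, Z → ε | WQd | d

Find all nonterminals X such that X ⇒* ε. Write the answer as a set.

{Q, W, Z}

Directly nullable (have an ε-rule): {Q, Z}.
W is nullable via W -> Q (every symbol on the right is already known nullable).
Not nullable: S — each has a terminal in every rule's right-hand side or depends on a non-nullable symbol.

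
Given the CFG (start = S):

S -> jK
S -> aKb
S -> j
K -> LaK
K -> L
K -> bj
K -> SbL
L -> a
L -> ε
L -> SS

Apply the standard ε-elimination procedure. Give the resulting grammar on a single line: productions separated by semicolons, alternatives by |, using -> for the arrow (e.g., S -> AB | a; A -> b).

Nullable set: {K, L}.
S -> aKb: K nullable, giving aKb | ab.
S -> jK: K nullable, giving j | jK.
K -> L: L nullable, giving L.
K -> LaK: L, K nullable, giving La | LaK | a | aK.
K -> SbL: L nullable, giving Sb | SbL.
Drop L -> ε.
Unchanged (no nullable symbols): S -> j; K -> bj; L -> SS; L -> a.

S -> j | ab | jK | aKb; K -> L | a | La | Sb | aK | bj | LaK | SbL; L -> a | SS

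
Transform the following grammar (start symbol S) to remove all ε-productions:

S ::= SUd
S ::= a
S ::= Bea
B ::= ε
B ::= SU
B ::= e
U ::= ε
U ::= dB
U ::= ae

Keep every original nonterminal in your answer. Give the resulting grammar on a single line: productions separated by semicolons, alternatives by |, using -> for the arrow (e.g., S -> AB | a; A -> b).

Nullable set: {B, U}.
S -> Bea: B nullable, giving Bea | ea.
S -> SUd: U nullable, giving SUd | Sd.
Drop B -> ε.
B -> SU: U nullable, giving S | SU.
Drop U -> ε.
U -> dB: B nullable, giving d | dB.
Unchanged (no nullable symbols): S -> a; B -> e; U -> ae.

S -> a | Sd | ea | Bea | SUd; B -> S | e | SU; U -> d | ae | dB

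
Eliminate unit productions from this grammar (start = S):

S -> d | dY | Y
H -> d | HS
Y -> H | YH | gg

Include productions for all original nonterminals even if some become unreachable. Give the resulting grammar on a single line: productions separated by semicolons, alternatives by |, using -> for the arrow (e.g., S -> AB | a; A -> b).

S -> d | HS | YH | dY | gg; H -> d | HS; Y -> d | HS | YH | gg

Unit productions: S->Y, Y->H.
Unit pairs (A ⇒* B via units): (S,H), (S,Y), (Y,H).
S: inherits non-unit rules of {H, S, Y} → HS | YH | d | dY | gg.
H: inherits non-unit rules of {H} → HS | d.
Y: inherits non-unit rules of {H, Y} → HS | YH | d | gg.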